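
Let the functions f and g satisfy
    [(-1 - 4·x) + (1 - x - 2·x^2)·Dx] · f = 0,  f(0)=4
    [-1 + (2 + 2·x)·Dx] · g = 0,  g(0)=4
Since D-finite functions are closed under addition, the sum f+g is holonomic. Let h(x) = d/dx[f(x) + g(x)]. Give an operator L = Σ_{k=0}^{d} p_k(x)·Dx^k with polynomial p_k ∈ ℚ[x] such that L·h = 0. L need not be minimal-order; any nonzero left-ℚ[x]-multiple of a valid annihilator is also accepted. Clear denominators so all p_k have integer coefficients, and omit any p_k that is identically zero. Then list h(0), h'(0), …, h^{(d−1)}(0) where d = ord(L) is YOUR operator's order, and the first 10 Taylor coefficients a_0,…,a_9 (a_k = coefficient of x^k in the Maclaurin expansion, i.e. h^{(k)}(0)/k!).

f: a_k = 4, 4, 12, 20, 44, 84, 172, 340, 684, 1364, …
g: a_k = 4, 2, -1/2, 1/4, -5/32, 7/64, -21/256, 33/512, -429/8192, 715/16384, …
Sum ⇒ L₀ = lclm(L_f,L_g) in ℚ(x)⟨Dx⟩.
Derive L from L₀ (diff closure).
L = (-78 - 288·x - 288·x^2 - 240·x^3) + (-117 - 693·x - 1188·x^2 - 1332·x^3 - 720·x^4)·Dx + (26 + 52·x + 2·x^2 - 208·x^3 - 344·x^4 - 160·x^5)·Dx^2  (order 2).
h: a_k = 6, 23, 243/4, 1403/8, 26915/64, 132033/128, 1218791/512, 5602899/1024, 201136419/16384, 895209605/32768, …
ICs: h(0) = 6, h′(0) = 23.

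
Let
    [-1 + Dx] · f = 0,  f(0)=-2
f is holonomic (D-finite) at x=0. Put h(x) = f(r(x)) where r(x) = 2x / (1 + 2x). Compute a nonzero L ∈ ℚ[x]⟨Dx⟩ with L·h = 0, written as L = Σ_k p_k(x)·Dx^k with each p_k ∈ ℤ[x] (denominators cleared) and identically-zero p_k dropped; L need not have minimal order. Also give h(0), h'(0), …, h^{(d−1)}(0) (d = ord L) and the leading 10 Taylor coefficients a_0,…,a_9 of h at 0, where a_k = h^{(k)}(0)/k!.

f: a_k = -2, -2, -1, -1/3, -1/12, -1/60, -1/360, -1/2520, -1/20160, -1/181440, …
Substitute x→r, Dx→(1/r')Dx; clear ⇒ L₀.
L = -2 + (1 + 4·x + 4·x^2)·Dx  (order 1).
h: a_k = -2, -4, 4, -8/3, -4/3, 152/15, -1208/45, 17456/315, -31364/315, 452152/2835, …
ICs: h(0) = -2.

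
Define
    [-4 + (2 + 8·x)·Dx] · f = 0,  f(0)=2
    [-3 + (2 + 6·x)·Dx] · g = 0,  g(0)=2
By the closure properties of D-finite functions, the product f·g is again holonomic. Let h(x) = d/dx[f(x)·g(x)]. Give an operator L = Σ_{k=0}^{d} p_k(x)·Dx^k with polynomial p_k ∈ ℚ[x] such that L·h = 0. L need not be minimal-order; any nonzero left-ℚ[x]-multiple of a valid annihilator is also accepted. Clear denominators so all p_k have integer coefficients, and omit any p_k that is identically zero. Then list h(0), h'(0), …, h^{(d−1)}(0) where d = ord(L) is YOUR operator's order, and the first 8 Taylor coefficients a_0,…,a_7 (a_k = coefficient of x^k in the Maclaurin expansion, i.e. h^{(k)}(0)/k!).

L = -1 + (-14 - 146·x - 504·x^2 - 576·x^3)·Dx  (order 1).
h: a_k = 14, -1, 21/4, -197/8, 6965/64, -59391/128, 989457/512, -8111661/1024, …
ICs: h(0) = 14.

f: a_k = 2, 4, -4, 8, -20, 56, -168, 528, …
g: a_k = 2, 3, -9/4, 27/8, -405/64, 1701/128, -15309/512, 72171/1024, …
L₀ := L_f ⊗_s L_g (sym. prod.), ord ≤ 1.
Differentiate: ansatz ord ≤ ord L₀ ⇒ L.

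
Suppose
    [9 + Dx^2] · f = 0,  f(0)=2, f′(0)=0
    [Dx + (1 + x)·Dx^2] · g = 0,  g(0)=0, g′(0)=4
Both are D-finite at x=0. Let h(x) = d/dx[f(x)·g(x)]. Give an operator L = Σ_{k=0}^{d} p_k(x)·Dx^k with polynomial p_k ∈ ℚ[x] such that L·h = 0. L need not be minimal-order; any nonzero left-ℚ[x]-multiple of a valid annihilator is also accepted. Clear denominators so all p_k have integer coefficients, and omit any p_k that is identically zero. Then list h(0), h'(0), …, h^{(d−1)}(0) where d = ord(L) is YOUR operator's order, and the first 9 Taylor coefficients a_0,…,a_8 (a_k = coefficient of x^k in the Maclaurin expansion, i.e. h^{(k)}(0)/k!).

L = (13743 + 107892·x + 319302·x^2 + 475308·x^3 + 381267·x^4 + 157464·x^5 + 26244·x^6) + (4104 + 24192·x + 53460·x^2 + 56700·x^3 + 29160·x^4 + 5832·x^5)·Dx + (4020 + 27828·x + 76770·x^2 + 109512·x^3 + 85698·x^4 + 34992·x^5 + 5832·x^6)·Dx^2 + (456 + 2688·x + 5940·x^2 + 6300·x^3 + 3240·x^4 + 648·x^5)·Dx^3 + (277 + 1760·x + 4588·x^2 + 6300·x^3 + 4815·x^4 + 1944·x^5 + 324·x^6)·Dx^4  (order 4).
h: a_k = 8, -8, -100, 64, 83, -35, -361/10, 92/5, -1271/560, …
ICs: h(0) = 8, h′(0) = -8, h′′(0) = -200, h′′′(0) = 384.

f: a_k = 2, 0, -9, 0, 27/4, 0, -81/40, 0, 729/2240, …
g: a_k = 0, 4, -2, 4/3, -1, 4/5, -2/3, 4/7, -1/2, …
Product ⇒ symmetric product L₀, ord ≤ 4.
h₀' ⇒ L via d/dx closure of L₀.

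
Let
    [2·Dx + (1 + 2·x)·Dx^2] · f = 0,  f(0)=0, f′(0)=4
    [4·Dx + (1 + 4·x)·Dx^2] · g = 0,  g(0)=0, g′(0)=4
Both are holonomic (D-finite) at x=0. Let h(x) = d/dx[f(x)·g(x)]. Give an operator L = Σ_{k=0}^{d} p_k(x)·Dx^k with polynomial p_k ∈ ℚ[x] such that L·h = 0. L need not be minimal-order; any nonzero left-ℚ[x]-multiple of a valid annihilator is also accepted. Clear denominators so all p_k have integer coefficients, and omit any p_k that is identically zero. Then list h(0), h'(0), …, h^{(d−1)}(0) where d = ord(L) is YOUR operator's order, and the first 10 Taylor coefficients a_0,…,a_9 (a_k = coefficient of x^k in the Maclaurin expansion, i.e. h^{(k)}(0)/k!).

L = (160 + 768·x + 1024·x^2) + (264 + 2144·x + 5760·x^2 + 5120·x^3)·Dx + (64 + 720·x + 2976·x^2 + 5376·x^3 + 3584·x^4)·Dx^2 + (3 + 44·x + 252·x^2 + 704·x^3 + 960·x^4 + 512·x^5)·Dx^3  (order 3).
h: a_k = 0, 32, -144, 1664/3, -2080, 117376/15, -148736/5, 2400256/21, -15508224/35, 544807936/315, …
ICs: h(0) = 0, h′(0) = 32, h′′(0) = -288.

f: a_k = 0, 4, -4, 16/3, -8, 64/5, -64/3, 256/7, -64, 1024/9, …
g: a_k = 0, 4, -8, 64/3, -64, 1024/5, -2048/3, 16384/7, -8192, 262144/9, …
L₀ := L_f ⊗_s L_g (sym. prod.), ord ≤ 4.
h=h₀': d/dx-closure on L₀ ⇒ L.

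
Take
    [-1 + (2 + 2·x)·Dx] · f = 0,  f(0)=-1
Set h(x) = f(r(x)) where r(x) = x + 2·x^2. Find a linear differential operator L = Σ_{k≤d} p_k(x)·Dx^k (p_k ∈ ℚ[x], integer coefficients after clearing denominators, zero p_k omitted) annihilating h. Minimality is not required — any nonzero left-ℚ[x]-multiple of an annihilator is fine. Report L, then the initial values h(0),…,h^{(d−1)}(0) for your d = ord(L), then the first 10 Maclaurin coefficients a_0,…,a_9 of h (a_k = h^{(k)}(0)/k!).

f: a_k = -1, -1/2, 1/8, -1/16, 5/128, -7/256, 21/1024, -33/2048, 429/32768, -715/65536, …
Substitute x→r, Dx→(1/r')Dx; clear ⇒ L₀.
L = (-1 - 4·x) + (2 + 2·x + 4·x^2)·Dx  (order 1).
h: a_k = -1, -1/2, -7/8, 7/16, 21/128, -119/256, 189/1024, 791/2048, -17843/32768, -4011/65536, …
ICs: h(0) = -1.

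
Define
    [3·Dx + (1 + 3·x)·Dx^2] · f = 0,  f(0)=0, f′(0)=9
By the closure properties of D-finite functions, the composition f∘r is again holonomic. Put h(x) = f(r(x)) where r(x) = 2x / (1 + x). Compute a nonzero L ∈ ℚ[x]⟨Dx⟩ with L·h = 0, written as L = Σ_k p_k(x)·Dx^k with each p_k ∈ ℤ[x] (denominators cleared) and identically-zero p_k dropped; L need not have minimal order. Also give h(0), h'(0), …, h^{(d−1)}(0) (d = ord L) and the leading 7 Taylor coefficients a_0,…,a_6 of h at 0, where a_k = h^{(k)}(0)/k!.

f: a_k = 0, 9, -27/2, 27, -243/4, 729/5, -729/2, …
h₀=f(r): pull back L_f along r ⇒ L₀.
L = (8 + 14·x)·Dx + (1 + 8·x + 7·x^2)·Dx^2  (order 2).
h: a_k = 0, 18, -72, 342, -1800, 50418/5, -58824, …
ICs: h(0) = 0, h′(0) = 18.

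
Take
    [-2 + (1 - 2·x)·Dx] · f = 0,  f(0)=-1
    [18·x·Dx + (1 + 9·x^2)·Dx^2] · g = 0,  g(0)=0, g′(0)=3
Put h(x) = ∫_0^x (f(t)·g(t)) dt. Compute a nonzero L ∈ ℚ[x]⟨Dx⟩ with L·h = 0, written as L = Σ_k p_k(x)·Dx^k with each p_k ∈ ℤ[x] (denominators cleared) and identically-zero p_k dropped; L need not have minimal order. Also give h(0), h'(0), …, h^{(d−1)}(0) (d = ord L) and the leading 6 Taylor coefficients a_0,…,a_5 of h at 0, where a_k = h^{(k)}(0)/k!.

f: a_k = -1, -2, -4, -8, -16, -32, …
g: a_k = 0, 3, 0, -9, 0, 243/5, …
f·g: L₀ = L_f ⊗_s L_g, ord ≤ 1·2.
h=∫h₀ ⇒ L = L₀·Dx.
L = 36·x·Dx + (4 - 18·x + 72·x^2)·Dx^2 + (-1 + 2·x - 9·x^2 + 18·x^3)·Dx^3  (order 3).
h: a_k = 0, 0, -3/2, -2, -3/4, -6/5, …
ICs: h(0) = 0, h′(0) = 0, h′′(0) = -3.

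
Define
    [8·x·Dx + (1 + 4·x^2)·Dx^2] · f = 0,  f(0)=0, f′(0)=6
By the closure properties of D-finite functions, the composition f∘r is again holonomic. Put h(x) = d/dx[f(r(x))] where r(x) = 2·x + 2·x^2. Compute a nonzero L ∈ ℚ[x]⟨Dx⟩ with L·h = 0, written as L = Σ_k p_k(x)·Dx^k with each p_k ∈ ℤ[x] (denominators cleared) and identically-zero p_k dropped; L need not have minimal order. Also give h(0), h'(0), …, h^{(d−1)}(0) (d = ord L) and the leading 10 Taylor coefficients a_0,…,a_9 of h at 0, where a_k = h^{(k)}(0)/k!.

f: a_k = 0, 6, 0, -8, 0, 96/5, 0, -384/7, 0, 512/3, …
Substitute x→r, Dx→(1/r')Dx; clear ⇒ L₀.
h=h₀': d/dx-closure on L₀ ⇒ L.
L = (-2 + 32·x + 128·x^2 + 192·x^3 + 96·x^4) + (1 + 2·x + 16·x^2 + 64·x^3 + 80·x^4 + 32·x^5)·Dx  (order 1).
h: a_k = 12, 24, -192, -768, 2112, 18048, -6144, -344064, -513024, 5412864, …
ICs: h(0) = 12.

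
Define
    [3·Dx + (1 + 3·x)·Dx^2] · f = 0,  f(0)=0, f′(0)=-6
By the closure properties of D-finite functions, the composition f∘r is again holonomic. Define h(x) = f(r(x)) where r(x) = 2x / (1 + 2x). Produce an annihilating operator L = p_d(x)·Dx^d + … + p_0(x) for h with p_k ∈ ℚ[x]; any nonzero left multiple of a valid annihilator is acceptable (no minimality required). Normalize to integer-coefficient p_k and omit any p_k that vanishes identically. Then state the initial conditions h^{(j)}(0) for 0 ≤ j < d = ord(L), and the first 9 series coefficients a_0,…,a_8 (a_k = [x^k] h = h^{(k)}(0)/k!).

L = (10 + 32·x)·Dx + (1 + 10·x + 16·x^2)·Dx^2  (order 2).
h: a_k = 0, -12, 60, -336, 2040, -65472/5, 87360, -4194048/7, 4194240, …
ICs: h(0) = 0, h′(0) = -12.

f: a_k = 0, -6, 9, -18, 81/2, -486/5, 243, -4374/7, 6561/4, …
f∘r: x↦r, Dx↦Dx/r' in L_f ⇒ L₀.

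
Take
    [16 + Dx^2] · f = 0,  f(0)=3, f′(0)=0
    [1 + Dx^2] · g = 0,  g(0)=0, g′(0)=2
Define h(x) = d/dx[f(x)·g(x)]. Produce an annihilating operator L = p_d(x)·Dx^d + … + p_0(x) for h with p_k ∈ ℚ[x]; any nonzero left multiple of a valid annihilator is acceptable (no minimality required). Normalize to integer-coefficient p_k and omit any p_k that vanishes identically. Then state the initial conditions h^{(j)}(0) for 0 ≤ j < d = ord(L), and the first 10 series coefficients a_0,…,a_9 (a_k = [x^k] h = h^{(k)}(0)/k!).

L = 225 + 34·Dx^2 + Dx^4  (order 4).
h: a_k = 6, 0, -147, 0, 1441/4, 0, -37969/120, 0, 138103/960, 0, …
ICs: h(0) = 6, h′(0) = 0, h′′(0) = -294, h′′′(0) = 0.

f: a_k = 3, 0, -24, 0, 32, 0, -256/15, 0, 512/105, 0, …
g: a_k = 0, 2, 0, -1/3, 0, 1/60, 0, -1/2520, 0, 1/181440, …
L₀ := L_f ⊗_s L_g (sym. prod.), ord ≤ 4.
h₀' ⇒ L via d/dx closure of L₀.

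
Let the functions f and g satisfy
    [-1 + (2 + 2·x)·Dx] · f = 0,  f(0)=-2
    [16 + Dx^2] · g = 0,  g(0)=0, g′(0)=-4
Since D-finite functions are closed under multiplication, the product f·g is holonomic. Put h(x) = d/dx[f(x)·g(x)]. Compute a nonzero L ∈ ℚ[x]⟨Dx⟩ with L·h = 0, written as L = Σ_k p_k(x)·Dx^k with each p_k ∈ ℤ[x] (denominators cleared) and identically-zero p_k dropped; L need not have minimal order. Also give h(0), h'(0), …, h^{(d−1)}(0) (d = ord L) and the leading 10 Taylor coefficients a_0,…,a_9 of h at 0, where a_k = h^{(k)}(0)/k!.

f: a_k = -2, -1, 1/4, -1/8, 5/64, -7/128, 21/512, -33/1024, 429/16384, -715/32768, …
g: a_k = 0, -4, 0, 32/3, 0, -128/15, 0, 1024/315, 0, -2048/2835, …
f·g: L₀ = L_f ⊗_s L_g, ord ≤ 1·2.
Derive L from L₀ (diff closure).
L = (4733 + 17664·x + 25216·x^2 + 16384·x^3 + 4096·x^4) + (-244 - 756·x - 768·x^2 - 256·x^3)·Dx + (268 + 1048·x + 1548·x^2 + 1024·x^3 + 256·x^4)·Dx^2  (order 2).
h: a_k = 8, 8, -67, -122/3, 4661/48, 3561/80, -64235/1152, -212773/10080, 4467413/258048, 1745959/331776, …
ICs: h(0) = 8, h′(0) = 8.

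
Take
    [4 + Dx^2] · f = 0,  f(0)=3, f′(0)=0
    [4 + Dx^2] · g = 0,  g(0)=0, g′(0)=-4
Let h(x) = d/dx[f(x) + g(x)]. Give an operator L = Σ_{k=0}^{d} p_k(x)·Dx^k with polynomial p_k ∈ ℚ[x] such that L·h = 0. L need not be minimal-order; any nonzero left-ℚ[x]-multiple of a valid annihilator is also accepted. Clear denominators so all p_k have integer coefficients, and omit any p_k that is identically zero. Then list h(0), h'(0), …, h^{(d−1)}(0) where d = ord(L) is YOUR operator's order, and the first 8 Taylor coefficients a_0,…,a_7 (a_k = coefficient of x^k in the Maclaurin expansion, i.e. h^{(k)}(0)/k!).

L = 4 + Dx^2  (order 2).
h: a_k = -4, -12, 8, 8, -8/3, -8/5, 16/45, 16/105, …
ICs: h(0) = -4, h′(0) = -12.

f: a_k = 3, 0, -6, 0, 2, 0, -4/15, 0, …
g: a_k = 0, -4, 0, 8/3, 0, -8/15, 0, 16/315, …
Weyl lclm of L_f,L_g ⇒ L₀ (ord ≤ 4).
Differentiate: ansatz ord ≤ ord L₀ ⇒ L.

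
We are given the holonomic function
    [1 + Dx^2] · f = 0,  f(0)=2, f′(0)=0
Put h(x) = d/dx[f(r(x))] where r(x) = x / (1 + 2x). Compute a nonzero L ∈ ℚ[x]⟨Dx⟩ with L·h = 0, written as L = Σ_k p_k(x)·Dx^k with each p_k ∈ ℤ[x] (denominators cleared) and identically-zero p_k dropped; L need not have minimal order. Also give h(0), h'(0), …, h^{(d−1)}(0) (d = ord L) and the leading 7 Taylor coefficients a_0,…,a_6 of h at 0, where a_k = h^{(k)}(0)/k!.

f: a_k = 2, 0, -1, 0, 1/12, 0, -1/360, …
L₀ from L_f via x↦r, Dx↦r'^{-1}Dx.
Derive L from L₀ (diff closure).
L = (25 + 96·x + 96·x^2) + (12 + 72·x + 144·x^2 + 96·x^3)·Dx + (1 + 8·x + 24·x^2 + 32·x^3 + 16·x^4)·Dx^2  (order 2).
h: a_k = 0, -2, 12, -143/3, 470/3, -27601/60, 12509/10, …
ICs: h(0) = 0, h′(0) = -2.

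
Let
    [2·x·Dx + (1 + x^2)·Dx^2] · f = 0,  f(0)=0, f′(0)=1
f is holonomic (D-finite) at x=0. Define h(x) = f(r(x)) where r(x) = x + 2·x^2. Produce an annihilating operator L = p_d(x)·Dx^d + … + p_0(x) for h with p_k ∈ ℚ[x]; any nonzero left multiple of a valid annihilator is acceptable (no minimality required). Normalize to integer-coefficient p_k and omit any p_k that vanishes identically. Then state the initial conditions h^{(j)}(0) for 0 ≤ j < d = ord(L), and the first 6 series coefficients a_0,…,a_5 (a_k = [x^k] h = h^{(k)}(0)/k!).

f: a_k = 0, 1, 0, -1/3, 0, 1/5, …
L₀ from L_f via x↦r, Dx↦r'^{-1}Dx.
L = (-4 + 2·x + 16·x^2 + 48·x^3 + 48·x^4)·Dx + (1 + 4·x + x^2 + 8·x^3 + 20·x^4 + 16·x^5)·Dx^2  (order 2).
h: a_k = 0, 1, 2, -1/3, -2, -19/5, …
ICs: h(0) = 0, h′(0) = 1.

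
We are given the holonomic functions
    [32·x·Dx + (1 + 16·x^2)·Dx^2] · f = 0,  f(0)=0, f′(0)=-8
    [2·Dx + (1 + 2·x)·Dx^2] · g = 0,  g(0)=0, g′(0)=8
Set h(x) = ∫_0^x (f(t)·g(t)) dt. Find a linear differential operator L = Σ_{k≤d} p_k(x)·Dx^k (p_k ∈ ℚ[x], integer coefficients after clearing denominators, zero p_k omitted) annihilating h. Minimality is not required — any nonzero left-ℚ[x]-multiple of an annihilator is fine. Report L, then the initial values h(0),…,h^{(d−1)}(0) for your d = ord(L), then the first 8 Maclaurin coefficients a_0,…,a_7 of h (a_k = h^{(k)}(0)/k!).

L = (2304 + 8960·x + 114688·x^2 + 552960·x^3 + 983040·x^4 + 851968·x^5 + 1048576·x^7)·Dx^2 + (1032 + 14720·x + 111872·x^2 + 616448·x^3 + 1884160·x^4 + 3047424·x^5 + 2293760·x^6 + 1572864·x^7 + 3670016·x^8)·Dx^3 + (72 + 2512·x + 19968·x^2 + 99072·x^3 + 393216·x^4 + 1019904·x^5 + 1572864·x^6 + 1376256·x^7 + 1572864·x^8 + 2097152·x^9)·Dx^4 + (17 + 132·x + 964·x^2 + 4864·x^3 + 18432·x^4 + 55296·x^5 + 129024·x^6 + 196608·x^7 + 196608·x^8 + 262144·x^9 + 262144·x^10)·Dx^5  (order 5).
h: a_k = 0, 0, 0, -64/3, 16, 256/5, -320/9, -19456/45, …
ICs: h(0) = 0, h′(0) = 0, h′′(0) = 0, h′′′(0) = -128, h′′′′(0) = 384.

f: a_k = 0, -8, 0, 128/3, 0, -2048/5, 0, 32768/7, …
g: a_k = 0, 8, -8, 32/3, -16, 128/5, -128/3, 512/7, …
Product ⇒ symmetric product L₀, ord ≤ 4.
∫: right-multiply L₀ by Dx.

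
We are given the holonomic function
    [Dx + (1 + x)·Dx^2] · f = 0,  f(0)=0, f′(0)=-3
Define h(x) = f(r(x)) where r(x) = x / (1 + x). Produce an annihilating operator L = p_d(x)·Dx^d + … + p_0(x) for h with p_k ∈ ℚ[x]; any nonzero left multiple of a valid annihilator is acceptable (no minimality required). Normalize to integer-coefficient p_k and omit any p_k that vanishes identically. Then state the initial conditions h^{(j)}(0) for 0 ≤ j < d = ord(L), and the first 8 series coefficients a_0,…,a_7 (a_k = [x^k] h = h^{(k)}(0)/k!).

L = (3 + 4·x)·Dx + (1 + 3·x + 2·x^2)·Dx^2  (order 2).
h: a_k = 0, -3, 9/2, -7, 45/4, -93/5, 63/2, -381/7, …
ICs: h(0) = 0, h′(0) = -3.

f: a_k = 0, -3, 3/2, -1, 3/4, -3/5, 1/2, -3/7, …
h₀=f(r): pull back L_f along r ⇒ L₀.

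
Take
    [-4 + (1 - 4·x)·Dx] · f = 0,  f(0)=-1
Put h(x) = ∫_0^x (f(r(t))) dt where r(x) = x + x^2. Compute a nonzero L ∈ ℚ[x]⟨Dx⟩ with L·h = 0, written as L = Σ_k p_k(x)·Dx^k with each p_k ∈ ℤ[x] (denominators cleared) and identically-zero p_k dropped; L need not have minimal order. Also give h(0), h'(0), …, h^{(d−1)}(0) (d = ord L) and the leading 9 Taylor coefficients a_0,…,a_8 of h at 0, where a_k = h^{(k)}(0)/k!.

f: a_k = -1, -4, -16, -64, -256, -1024, -4096, -16384, -65536, …
Change of var in L_f (x↦r) gives L₀.
h=∫h₀ ⇒ L = L₀·Dx.
L = (4 + 8·x)·Dx + (-1 + 4·x + 4·x^2)·Dx^2  (order 2).
h: a_k = 0, -1, -2, -20/3, -24, -464/5, -1120/3, -10816/7, -6528, …
ICs: h(0) = 0, h′(0) = -1.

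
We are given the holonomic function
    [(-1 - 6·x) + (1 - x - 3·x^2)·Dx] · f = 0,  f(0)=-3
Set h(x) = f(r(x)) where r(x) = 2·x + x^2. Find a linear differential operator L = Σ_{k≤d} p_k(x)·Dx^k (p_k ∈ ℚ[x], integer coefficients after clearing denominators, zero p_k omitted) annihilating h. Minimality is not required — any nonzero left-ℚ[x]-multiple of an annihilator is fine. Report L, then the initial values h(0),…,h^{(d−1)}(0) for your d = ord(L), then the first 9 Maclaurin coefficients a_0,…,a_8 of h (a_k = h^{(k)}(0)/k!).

L = (2 + 26·x + 36·x^2 + 12·x^3) + (-1 + 2·x + 13·x^2 + 12·x^3 + 3·x^4)·Dx  (order 1).
h: a_k = -3, -6, -51, -216, -1176, -5790, -29613, -149256, -756489, …
ICs: h(0) = -3.

f: a_k = -3, -3, -12, -21, -57, -120, -291, -651, -1524, …
Substitute x→r, Dx→(1/r')Dx; clear ⇒ L₀.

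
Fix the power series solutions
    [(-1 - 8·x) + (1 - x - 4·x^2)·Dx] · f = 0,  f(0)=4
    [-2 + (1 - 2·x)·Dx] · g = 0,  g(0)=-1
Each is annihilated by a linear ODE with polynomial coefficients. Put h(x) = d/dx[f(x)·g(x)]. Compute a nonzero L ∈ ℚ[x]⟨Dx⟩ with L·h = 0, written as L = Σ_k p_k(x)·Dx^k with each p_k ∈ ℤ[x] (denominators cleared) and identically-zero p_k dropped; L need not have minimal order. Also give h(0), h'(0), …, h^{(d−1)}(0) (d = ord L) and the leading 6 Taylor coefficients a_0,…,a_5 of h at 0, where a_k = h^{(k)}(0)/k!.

L = (22 - 12·x - 120·x^2 - 256·x^3 + 768·x^4) + (-3 + 5·x + 42·x^2 - 88·x^3 - 80·x^4 + 192·x^5)·Dx  (order 1).
h: a_k = -12, -88, -372, -1456, -4940, -16200, …
ICs: h(0) = -12.

f: a_k = 4, 4, 20, 36, 116, 260, …
g: a_k = -1, -2, -4, -8, -16, -32, …
h₀=f·g: eliminate ⇒ L₀, order ≤ 1·1.
Differentiate: ansatz ord ≤ ord L₀ ⇒ L.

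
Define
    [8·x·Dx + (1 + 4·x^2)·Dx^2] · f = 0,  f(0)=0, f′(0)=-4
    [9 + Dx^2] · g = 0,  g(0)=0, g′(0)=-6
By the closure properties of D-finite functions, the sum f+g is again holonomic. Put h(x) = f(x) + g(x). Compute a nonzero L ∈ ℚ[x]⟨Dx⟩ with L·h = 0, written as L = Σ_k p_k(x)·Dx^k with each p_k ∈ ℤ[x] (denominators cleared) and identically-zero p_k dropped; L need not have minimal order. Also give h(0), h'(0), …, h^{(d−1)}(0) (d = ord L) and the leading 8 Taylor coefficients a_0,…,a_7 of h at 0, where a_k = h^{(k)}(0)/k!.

f: a_k = 0, -4, 0, 16/3, 0, -64/5, 0, 256/7, …
g: a_k = 0, -6, 0, 9, 0, -81/20, 0, 243/280, …
L₀ := lclm(L_f,L_g); ord L₀ ≤ 2+2.
L = (-2808·x + 19008·x^3 + 10368·x^5)·Dx + (9 + 1548·x^2 + 7344·x^4 + 5184·x^6)·Dx^2 + (-312·x + 2112·x^3 + 1152·x^5)·Dx^3 + (1 + 172·x^2 + 816·x^4 + 576·x^6)·Dx^4  (order 4).
h: a_k = 0, -10, 0, 43/3, 0, -337/20, 0, 10483/280, …
ICs: h(0) = 0, h′(0) = -10, h′′(0) = 0, h′′′(0) = 86.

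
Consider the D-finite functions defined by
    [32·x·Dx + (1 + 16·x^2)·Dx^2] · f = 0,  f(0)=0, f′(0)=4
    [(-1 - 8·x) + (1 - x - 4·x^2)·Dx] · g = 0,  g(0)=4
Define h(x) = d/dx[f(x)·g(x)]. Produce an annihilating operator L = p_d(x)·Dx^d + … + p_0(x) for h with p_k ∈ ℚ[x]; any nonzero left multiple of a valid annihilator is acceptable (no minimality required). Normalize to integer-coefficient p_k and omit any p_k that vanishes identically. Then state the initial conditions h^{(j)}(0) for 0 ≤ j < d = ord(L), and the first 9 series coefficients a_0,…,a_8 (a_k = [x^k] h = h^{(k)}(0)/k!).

f: a_k = 0, 4, 0, -64/3, 0, 1024/5, 0, -16384/7, 0, …
g: a_k = 4, 4, 20, 36, 116, 260, 724, 1764, 4660, …
L₀ := L_f ⊗_s L_g (sym. prod.), ord ≤ 2.
h₀' ⇒ L via d/dx closure of L₀.
L = (-16 + 3072·x^2 + 6144·x^3 + 36864·x^4) + (7 + 64·x + 48·x^2 + 256·x^3 + 6144·x^4 + 24576·x^5)·Dx + (-1 - 3·x - 56·x^2 + 16·x^3 - 448·x^4 + 1024·x^5 + 3072·x^6)·Dx^2  (order 2).
h: a_k = 16, 32, -16, 704/3, 12848/3, 32736/5, -101744/3, -403328/105, 30444272/35, …
ICs: h(0) = 16, h′(0) = 32.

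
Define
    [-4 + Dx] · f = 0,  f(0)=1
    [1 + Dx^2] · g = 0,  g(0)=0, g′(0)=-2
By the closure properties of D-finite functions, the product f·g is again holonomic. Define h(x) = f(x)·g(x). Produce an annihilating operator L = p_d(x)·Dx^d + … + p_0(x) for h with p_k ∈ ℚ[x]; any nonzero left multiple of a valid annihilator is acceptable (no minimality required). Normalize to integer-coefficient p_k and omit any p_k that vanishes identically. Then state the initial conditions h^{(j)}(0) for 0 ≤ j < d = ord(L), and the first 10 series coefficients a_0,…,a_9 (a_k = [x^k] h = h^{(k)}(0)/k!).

f: a_k = 1, 4, 8, 32/3, 32/3, 128/15, 256/45, 1024/315, 512/315, 2048/2835, …
g: a_k = 0, -2, 0, 1/3, 0, -1/60, 0, 1/2520, 0, -1/181440, …
L₀ := L_f ⊗_s L_g (sym. prod.), ord ≤ 2.
L = 17 - 8·Dx + Dx^2  (order 2).
h: a_k = 0, -2, -8, -47/3, -20, -1121/60, -611/45, -20047/2520, -23/6, -277441/181440, …
ICs: h(0) = 0, h′(0) = -2.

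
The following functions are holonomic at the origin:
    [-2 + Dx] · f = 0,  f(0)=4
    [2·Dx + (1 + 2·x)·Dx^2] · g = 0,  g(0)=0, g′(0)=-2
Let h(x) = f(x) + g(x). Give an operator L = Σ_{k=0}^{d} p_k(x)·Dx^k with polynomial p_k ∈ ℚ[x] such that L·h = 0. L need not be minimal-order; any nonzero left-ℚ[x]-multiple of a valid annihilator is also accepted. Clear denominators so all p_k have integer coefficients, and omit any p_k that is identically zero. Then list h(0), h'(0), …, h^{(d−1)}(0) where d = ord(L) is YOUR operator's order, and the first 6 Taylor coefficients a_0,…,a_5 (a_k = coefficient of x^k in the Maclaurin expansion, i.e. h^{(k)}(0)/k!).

f: a_k = 4, 8, 8, 16/3, 8/3, 16/15, …
g: a_k = 0, -2, 2, -8/3, 4, -32/5, …
Weyl lclm of L_f,L_g ⇒ L₀ (ord ≤ 3).
L = (-6 - 4·x)·Dx + (1 - 4·x - 4·x^2)·Dx^2 + (1 + 3·x + 2·x^2)·Dx^3  (order 3).
h: a_k = 4, 6, 10, 8/3, 20/3, -16/3, …
ICs: h(0) = 4, h′(0) = 6, h′′(0) = 20.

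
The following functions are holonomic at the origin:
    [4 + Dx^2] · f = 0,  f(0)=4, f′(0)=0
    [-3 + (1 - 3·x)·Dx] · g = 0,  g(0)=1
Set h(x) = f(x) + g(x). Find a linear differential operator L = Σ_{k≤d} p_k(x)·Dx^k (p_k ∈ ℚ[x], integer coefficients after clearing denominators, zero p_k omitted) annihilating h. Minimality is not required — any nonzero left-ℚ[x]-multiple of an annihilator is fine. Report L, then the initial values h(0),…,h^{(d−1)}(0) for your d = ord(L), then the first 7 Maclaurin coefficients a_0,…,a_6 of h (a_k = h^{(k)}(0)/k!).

f: a_k = 4, 0, -8, 0, 8/3, 0, -16/45, …
g: a_k = 1, 3, 9, 27, 81, 243, 729, …
f+g: L₀ = lclm(L_f,L_g), ord ≤ 2+1.
L = (-348 + 144·x - 216·x^2) + (44 - 180·x + 216·x^2 - 216·x^3)·Dx + (-87 + 36·x - 54·x^2)·Dx^2 + (11 - 45·x + 54·x^2 - 54·x^3)·Dx^3  (order 3).
h: a_k = 5, 3, 1, 27, 251/3, 243, 32789/45, …
ICs: h(0) = 5, h′(0) = 3, h′′(0) = 2.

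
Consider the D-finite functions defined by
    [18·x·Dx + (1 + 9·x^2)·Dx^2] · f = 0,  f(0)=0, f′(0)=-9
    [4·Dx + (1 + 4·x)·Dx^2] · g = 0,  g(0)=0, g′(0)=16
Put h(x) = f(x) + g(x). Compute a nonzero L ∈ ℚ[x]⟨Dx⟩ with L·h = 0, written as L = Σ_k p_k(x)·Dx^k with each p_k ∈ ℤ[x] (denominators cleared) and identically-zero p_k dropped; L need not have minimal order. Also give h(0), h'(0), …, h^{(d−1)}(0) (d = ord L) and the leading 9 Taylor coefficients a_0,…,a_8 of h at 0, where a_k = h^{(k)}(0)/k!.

f: a_k = 0, -9, 0, 27, 0, -729/5, 0, 6561/7, 0, …
g: a_k = 0, 16, -32, 256/3, -256, 4096/5, -8192/3, 65536/7, -32768, …
h₀=f+g: left-lcm gives L₀, ord ≤ 4.
L = (-36 - 432·x + 972·x^2 + 1296·x^3)·Dx + (-25 - 72·x - 189·x^2 + 1944·x^3 + 2592·x^4)·Dx^2 + (-2 + x + 36·x^2 + 81·x^3 + 486·x^4 + 648·x^5)·Dx^3  (order 3).
h: a_k = 0, 7, -32, 337/3, -256, 3367/5, -8192/3, 72097/7, -32768, …
ICs: h(0) = 0, h′(0) = 7, h′′(0) = -64.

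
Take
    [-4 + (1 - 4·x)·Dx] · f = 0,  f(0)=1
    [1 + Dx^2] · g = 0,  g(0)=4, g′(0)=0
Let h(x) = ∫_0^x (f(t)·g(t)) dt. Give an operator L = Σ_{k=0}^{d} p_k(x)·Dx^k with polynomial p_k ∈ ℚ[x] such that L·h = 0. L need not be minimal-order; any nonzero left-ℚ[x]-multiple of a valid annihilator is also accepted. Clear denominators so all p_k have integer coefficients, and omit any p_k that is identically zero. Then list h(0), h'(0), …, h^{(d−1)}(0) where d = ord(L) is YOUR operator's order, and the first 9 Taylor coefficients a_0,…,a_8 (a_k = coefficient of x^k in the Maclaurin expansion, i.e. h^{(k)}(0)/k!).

f: a_k = 1, 4, 16, 64, 256, 1024, 4096, 16384, 65536, …
g: a_k = 4, 0, -2, 0, 1/6, 0, -1/180, 0, 1/10080, …
f·g: L₀ = L_f ⊗_s L_g, ord ≤ 1·2.
h=∫₀ˣh₀: take L = L₀·Dx.
L = (-1 + 4·x)·Dx + 8·Dx^2 + (-1 + 4·x)·Dx^3  (order 3).
h: a_k = 0, 4, 8, 62/3, 62, 5953/30, 5953/9, 2857439/1260, 2857439/360, …
ICs: h(0) = 0, h′(0) = 4, h′′(0) = 16.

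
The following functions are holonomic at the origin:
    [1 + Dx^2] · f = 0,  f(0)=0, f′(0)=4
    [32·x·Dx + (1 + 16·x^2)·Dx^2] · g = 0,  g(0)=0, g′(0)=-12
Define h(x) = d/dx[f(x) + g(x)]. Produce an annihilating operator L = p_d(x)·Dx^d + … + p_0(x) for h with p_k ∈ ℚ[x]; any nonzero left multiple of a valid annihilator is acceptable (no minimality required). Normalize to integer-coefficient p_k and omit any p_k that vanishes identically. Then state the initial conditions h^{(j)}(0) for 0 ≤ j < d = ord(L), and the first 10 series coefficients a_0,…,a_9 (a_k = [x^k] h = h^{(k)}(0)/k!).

L = (-6112·x + 99328·x^3 + 8192·x^5) + (-31 + 1072·x^2 + 25344·x^4 + 4096·x^6)·Dx + (-6112·x + 99328·x^3 + 8192·x^5)·Dx^2 + (-31 + 1072·x^2 + 25344·x^4 + 4096·x^6)·Dx^3  (order 3).
h: a_k = -8, 0, 190, 0, -18431/6, 0, 8847359/180, 0, -7927234559/10080, 0, …
ICs: h(0) = -8, h′(0) = 0, h′′(0) = 380.

f: a_k = 0, 4, 0, -2/3, 0, 1/30, 0, -1/1260, 0, 1/90720, …
g: a_k = 0, -12, 0, 64, 0, -3072/5, 0, 49152/7, 0, -262144/3, …
f+g: L₀ = lclm(L_f,L_g), ord ≤ 2+2.
h₀' ⇒ L via d/dx closure of L₀.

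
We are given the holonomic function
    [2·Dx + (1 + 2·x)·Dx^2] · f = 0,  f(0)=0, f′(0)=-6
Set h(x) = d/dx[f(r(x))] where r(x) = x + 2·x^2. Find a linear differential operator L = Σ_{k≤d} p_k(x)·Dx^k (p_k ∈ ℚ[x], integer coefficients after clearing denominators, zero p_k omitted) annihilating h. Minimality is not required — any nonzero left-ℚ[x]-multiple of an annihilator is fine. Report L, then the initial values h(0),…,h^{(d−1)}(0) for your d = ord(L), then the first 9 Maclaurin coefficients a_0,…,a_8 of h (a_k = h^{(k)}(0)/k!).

f: a_k = 0, -6, 6, -8, 12, -96/5, 32, -384/7, 96, …
Substitute x→r, Dx→(1/r')Dx; clear ⇒ L₀.
h=h₀': d/dx-closure on L₀ ⇒ L.
L = (-2 + 8·x + 16·x^2) + (1 + 6·x + 12·x^2 + 16·x^3)·Dx  (order 1).
h: a_k = -6, -12, 48, -48, -96, 384, -384, -768, 3072, …
ICs: h(0) = -6.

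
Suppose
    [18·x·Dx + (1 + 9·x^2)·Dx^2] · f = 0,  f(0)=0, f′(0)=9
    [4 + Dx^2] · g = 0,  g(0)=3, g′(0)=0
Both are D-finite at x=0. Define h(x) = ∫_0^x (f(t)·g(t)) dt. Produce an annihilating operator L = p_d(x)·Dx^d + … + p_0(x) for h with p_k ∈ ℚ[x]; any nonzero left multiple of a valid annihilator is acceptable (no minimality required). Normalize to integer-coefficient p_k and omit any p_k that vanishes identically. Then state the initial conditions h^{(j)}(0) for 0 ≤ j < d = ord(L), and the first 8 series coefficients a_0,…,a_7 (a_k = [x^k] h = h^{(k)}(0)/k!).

f: a_k = 0, 9, 0, -27, 0, 729/5, 0, -6561/7, …
g: a_k = 3, 0, -6, 0, 2, 0, -4/15, 0, …
h₀=f·g: eliminate ⇒ L₀, order ≤ 2·2.
Integrate: L := L₀·Dx.
L = (2080 + 50256·x^2 + 89424·x^4 + 186624·x^6 + 419904·x^8)·Dx + (3168·x + 38880·x^3 + 139968·x^5 + 419904·x^7)·Dx^2 + (572 + 13788·x^2 + 33048·x^4 + 93312·x^6 + 209952·x^8)·Dx^3 + (792·x + 9720·x^3 + 34992·x^5 + 104976·x^7)·Dx^4 + (13 + 306·x^2 + 2673·x^4 + 11664·x^6 + 26244·x^8)·Dx^5  (order 5).
h: a_k = 0, 0, 27/2, 0, -135/4, 0, 1029/10, 0, …
ICs: h(0) = 0, h′(0) = 0, h′′(0) = 27, h′′′(0) = 0, h′′′′(0) = -810.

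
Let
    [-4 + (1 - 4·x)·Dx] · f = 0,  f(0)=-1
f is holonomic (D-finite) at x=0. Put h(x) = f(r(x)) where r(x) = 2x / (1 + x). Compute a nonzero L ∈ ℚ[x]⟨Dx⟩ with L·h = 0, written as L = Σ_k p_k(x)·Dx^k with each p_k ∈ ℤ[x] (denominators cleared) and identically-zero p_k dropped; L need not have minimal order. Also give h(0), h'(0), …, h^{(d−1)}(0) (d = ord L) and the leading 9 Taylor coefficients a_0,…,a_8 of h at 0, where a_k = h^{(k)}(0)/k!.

f: a_k = -1, -4, -16, -64, -256, -1024, -4096, -16384, -65536, …
h₀=f(r): pull back L_f along r ⇒ L₀.
L = 8 + (-1 + 6·x + 7·x^2)·Dx  (order 1).
h: a_k = -1, -8, -56, -392, -2744, -19208, -134456, -941192, -6588344, …
ICs: h(0) = -1.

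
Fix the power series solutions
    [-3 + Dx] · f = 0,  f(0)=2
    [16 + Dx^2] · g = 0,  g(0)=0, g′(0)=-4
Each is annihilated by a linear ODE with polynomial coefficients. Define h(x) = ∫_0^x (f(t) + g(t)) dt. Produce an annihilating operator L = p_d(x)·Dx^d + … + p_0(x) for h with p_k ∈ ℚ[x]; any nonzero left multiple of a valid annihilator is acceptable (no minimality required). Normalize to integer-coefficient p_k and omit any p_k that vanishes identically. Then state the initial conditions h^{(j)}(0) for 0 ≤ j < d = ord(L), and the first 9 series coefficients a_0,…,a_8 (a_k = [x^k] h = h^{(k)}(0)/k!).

f: a_k = 2, 6, 9, 9, 27/4, 81/20, 81/40, 243/280, 729/2240, …
g: a_k = 0, -4, 0, 32/3, 0, -128/15, 0, 1024/315, 0, …
Weyl lclm of L_f,L_g ⇒ L₀ (ord ≤ 3).
∫: right-multiply L₀ by Dx.
L = -48·Dx + 16·Dx^2 - 3·Dx^3 + Dx^4  (order 4).
h: a_k = 0, 2, 1, 3, 59/12, 27/20, -269/360, 81/280, 10379/20160, …
ICs: h(0) = 0, h′(0) = 2, h′′(0) = 2, h′′′(0) = 18.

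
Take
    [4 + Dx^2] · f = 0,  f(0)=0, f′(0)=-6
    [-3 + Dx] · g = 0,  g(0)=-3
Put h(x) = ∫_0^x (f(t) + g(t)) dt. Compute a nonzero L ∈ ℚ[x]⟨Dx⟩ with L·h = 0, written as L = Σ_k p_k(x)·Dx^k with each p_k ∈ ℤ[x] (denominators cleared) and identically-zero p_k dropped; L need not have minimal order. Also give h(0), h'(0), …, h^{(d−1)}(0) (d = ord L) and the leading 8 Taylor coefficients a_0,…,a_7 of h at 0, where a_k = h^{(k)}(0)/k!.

L = -12·Dx + 4·Dx^2 - 3·Dx^3 + Dx^4  (order 4).
h: a_k = 0, -3, -15/2, -9/2, -19/8, -81/40, -55/48, -243/560, …
ICs: h(0) = 0, h′(0) = -3, h′′(0) = -15, h′′′(0) = -27.

f: a_k = 0, -6, 0, 4, 0, -4/5, 0, 8/105, …
g: a_k = -3, -9, -27/2, -27/2, -81/8, -243/40, -243/80, -729/560, …
Sum ⇒ L₀ = lclm(L_f,L_g) in ℚ(x)⟨Dx⟩.
Integrate: L := L₀·Dx.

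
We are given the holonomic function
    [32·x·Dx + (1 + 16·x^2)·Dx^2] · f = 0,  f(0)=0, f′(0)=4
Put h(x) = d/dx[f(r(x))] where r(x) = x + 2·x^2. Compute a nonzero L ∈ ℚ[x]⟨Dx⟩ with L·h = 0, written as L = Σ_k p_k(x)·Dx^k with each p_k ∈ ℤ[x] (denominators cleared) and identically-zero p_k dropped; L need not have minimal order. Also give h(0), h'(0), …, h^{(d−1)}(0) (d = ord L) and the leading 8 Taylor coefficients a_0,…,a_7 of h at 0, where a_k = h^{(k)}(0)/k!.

L = (-4 + 32·x + 256·x^2 + 768·x^3 + 768·x^4) + (1 + 4·x + 16·x^2 + 128·x^3 + 320·x^4 + 256·x^5)·Dx  (order 1).
h: a_k = 4, 16, -64, -512, -256, 11264, 40960, -131072, …
ICs: h(0) = 4.

f: a_k = 0, 4, 0, -64/3, 0, 1024/5, 0, -16384/7, …
Substitute x→r, Dx→(1/r')Dx; clear ⇒ L₀.
Derive L from L₀ (diff closure).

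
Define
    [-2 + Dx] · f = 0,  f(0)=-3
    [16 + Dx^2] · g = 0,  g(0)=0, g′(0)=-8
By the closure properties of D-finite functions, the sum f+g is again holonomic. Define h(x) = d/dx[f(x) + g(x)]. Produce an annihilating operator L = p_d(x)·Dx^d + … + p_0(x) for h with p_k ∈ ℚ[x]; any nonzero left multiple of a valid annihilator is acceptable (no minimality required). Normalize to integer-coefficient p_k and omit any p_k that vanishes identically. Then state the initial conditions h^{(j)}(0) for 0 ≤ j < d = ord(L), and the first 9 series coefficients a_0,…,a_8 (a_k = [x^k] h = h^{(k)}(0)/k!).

L = 32 - 16·Dx + 2·Dx^2 - Dx^3  (order 3).
h: a_k = -14, -12, 52, -8, -268/3, -8/5, 2024/45, -16/105, -4108/315, …
ICs: h(0) = -14, h′(0) = -12, h′′(0) = 104.

f: a_k = -3, -6, -6, -4, -2, -4/5, -4/15, -8/105, -2/105, …
g: a_k = 0, -8, 0, 64/3, 0, -256/15, 0, 2048/315, 0, …
L₀ := lclm(L_f,L_g); ord L₀ ≤ 1+2.
h₀' ⇒ L via d/dx closure of L₀.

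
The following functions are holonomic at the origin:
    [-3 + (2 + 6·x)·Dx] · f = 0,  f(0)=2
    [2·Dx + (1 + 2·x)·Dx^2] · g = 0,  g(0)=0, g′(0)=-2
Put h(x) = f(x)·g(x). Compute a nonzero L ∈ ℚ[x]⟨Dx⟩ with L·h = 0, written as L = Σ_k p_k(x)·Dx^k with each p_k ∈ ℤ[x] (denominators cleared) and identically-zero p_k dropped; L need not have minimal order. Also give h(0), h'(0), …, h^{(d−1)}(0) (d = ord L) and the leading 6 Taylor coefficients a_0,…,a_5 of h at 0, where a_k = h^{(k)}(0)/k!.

L = (15 + 18·x) + (-4 - 12·x)·Dx + (4 + 32·x + 84·x^2 + 72·x^3)·Dx^2  (order 2).
h: a_k = 0, -4, -2, 31/6, -45/4, 3937/160, …
ICs: h(0) = 0, h′(0) = -4.

f: a_k = 2, 3, -9/4, 27/8, -405/64, 1701/128, …
g: a_k = 0, -2, 2, -8/3, 4, -32/5, …
f·g: L₀ = L_f ⊗_s L_g, ord ≤ 1·2.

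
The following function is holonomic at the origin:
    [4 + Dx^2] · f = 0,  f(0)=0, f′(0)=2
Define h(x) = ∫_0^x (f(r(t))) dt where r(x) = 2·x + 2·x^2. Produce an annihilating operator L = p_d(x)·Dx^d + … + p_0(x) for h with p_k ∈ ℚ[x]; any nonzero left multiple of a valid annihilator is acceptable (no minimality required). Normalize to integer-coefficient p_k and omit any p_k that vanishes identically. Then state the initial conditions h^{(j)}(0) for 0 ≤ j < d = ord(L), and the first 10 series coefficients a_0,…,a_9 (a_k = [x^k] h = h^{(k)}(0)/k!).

f: a_k = 0, 2, 0, -4/3, 0, 4/15, 0, -8/315, 0, 4/2835, …
Change of var in L_f (x↦r) gives L₀.
h=∫h₀ ⇒ L = L₀·Dx.
L = (16 + 96·x + 192·x^2 + 128·x^3)·Dx - 2·Dx^2 + (1 + 2·x)·Dx^3  (order 3).
h: a_k = 0, 0, 2, 4/3, -8/3, -32/5, -176/45, 32/7, 3232/315, 2816/405, …
ICs: h(0) = 0, h′(0) = 0, h′′(0) = 4.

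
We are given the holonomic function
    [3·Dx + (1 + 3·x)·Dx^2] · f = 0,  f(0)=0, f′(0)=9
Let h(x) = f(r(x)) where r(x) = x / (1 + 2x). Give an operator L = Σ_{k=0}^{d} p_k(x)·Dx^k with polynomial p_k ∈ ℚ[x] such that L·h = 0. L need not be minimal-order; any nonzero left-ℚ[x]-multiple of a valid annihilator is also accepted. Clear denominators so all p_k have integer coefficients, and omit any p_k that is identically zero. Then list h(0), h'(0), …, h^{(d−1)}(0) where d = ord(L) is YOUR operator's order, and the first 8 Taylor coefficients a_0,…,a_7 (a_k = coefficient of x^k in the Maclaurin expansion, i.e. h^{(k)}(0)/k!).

L = (7 + 20·x)·Dx + (1 + 7·x + 10·x^2)·Dx^2  (order 2).
h: a_k = 0, 9, -63/2, 117, -1827/4, 9279/5, -15561/2, 233991/7, …
ICs: h(0) = 0, h′(0) = 9.

f: a_k = 0, 9, -27/2, 27, -243/4, 729/5, -729/2, 6561/7, …
Change of var in L_f (x↦r) gives L₀.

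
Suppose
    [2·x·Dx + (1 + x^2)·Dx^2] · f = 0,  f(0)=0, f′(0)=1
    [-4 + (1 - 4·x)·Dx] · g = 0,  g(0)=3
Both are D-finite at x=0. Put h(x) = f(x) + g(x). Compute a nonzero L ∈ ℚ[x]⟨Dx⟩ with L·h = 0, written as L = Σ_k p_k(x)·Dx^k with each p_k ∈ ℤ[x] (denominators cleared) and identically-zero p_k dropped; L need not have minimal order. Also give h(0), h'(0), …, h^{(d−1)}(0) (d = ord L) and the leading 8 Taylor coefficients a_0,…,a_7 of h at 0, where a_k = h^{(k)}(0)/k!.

L = (8 - 128·x - 24·x^2)·Dx + (-49 + 8·x - 109·x^2 - 24·x^3)·Dx^2 + (4 - 15·x - 15·x^3 - 4·x^4)·Dx^3  (order 3).
h: a_k = 3, 13, 48, 575/3, 768, 15361/5, 12288, 344063/7, …
ICs: h(0) = 3, h′(0) = 13, h′′(0) = 96.

f: a_k = 0, 1, 0, -1/3, 0, 1/5, 0, -1/7, …
g: a_k = 3, 12, 48, 192, 768, 3072, 12288, 49152, …
h₀=f+g: left-lcm gives L₀, ord ≤ 3.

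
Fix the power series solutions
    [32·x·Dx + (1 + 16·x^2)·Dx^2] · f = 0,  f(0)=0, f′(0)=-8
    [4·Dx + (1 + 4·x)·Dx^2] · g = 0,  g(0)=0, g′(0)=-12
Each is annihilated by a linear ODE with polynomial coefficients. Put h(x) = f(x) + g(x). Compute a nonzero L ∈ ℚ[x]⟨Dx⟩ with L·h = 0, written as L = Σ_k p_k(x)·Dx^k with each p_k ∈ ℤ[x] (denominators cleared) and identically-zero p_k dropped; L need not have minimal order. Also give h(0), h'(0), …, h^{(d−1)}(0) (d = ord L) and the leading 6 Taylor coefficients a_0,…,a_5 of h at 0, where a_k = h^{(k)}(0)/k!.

L = (-32 - 384·x + 1536·x^2 + 2048·x^3)·Dx + (-16 - 64·x + 3072·x^3 + 4096·x^4)·Dx^2 + (-1 + 4·x + 32·x^2 + 128·x^3 + 768·x^4 + 1024·x^5)·Dx^3  (order 3).
h: a_k = 0, -20, 24, -64/3, 192, -1024, …
ICs: h(0) = 0, h′(0) = -20, h′′(0) = 48.

f: a_k = 0, -8, 0, 128/3, 0, -2048/5, …
g: a_k = 0, -12, 24, -64, 192, -3072/5, …
f+g: L₀ = lclm(L_f,L_g), ord ≤ 2+2.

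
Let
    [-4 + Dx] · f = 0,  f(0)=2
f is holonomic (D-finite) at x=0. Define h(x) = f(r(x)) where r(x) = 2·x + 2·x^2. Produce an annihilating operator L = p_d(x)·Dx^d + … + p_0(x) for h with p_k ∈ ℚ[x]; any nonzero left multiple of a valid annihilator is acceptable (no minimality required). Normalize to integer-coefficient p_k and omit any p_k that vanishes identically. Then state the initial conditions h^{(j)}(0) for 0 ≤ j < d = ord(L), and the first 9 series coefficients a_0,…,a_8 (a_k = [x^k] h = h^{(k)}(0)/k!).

f: a_k = 2, 8, 16, 64/3, 64/3, 256/15, 512/45, 2048/315, 1024/315, …
Substitute x→r, Dx→(1/r')Dx; clear ⇒ L₀.
L = (-8 - 16·x) + Dx  (order 1).
h: a_k = 2, 16, 80, 896/3, 2752/3, 36352/15, 255488/45, 757760/63, 7365632/315, …
ICs: h(0) = 2.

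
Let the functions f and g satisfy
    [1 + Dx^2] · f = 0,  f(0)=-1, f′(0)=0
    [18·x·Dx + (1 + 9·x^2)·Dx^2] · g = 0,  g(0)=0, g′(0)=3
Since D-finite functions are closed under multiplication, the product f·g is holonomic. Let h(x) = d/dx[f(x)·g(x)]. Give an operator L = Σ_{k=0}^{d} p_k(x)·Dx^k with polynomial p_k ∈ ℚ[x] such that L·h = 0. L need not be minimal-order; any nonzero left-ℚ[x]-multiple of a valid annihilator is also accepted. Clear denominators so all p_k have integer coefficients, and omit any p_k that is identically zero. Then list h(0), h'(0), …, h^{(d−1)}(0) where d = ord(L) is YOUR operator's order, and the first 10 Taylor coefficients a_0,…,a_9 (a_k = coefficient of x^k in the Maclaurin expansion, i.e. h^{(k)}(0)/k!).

f: a_k = -1, 0, 1/2, 0, -1/24, 0, 1/720, 0, -1/40320, 0, …
g: a_k = 0, 3, 0, -9, 0, 243/5, 0, -2187/7, 0, 2187, …
h₀=f·g: eliminate ⇒ L₀, order ≤ 2·2.
h₀' ⇒ L via d/dx closure of L₀.
L = (38998 + 738774·x^2 + 15162957·x^4 + 3032640·x^6 - 78732·x^8 - 1771470·x^10 + 531441·x^12) + (20772·x + 1033884·x^3 + 7902360·x^5 + 2624400·x^7 + 1180980·x^9 + 2125764·x^11)·Dx + (39368 + 755028·x^2 + 15369750·x^4 + 3887028·x^6 + 314928·x^8 - 1417176·x^10 + 1062882·x^12)·Dx^2 + (20772·x + 1033884·x^3 + 7902360·x^5 + 2624400·x^7 + 1180980·x^9 + 2125764·x^11)·Dx^3 + (370 + 16254·x^2 + 206793·x^4 + 854388·x^6 + 393660·x^8 + 354294·x^10 + 531441·x^12)·Dx^4  (order 4).
h: a_k = -3, 0, 63/2, 0, -2129/8, 0, 566341/240, 0, -18912111/896, 0, …
ICs: h(0) = -3, h′(0) = 0, h′′(0) = 63, h′′′(0) = 0.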